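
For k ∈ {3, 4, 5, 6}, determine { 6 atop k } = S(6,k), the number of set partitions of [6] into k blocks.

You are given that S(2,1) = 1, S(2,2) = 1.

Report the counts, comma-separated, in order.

90, 65, 15, 1

r3: T_3,1=1×1+0=1; T_3,2=2×1+1=3; T_3,3=3×0+1=1
r4: T_4,1=1×1+0=1; T_4,2=2×3+1=7; T_4,3=3×1+3=6; T_4,4=4×0+1=1
r5: T_5,2=2×7+1=15; T_5,3=3×6+7=25; T_5,4=4×1+6=10; T_5,5=5×0+1=1
r6: T_6,3=3×25+15=90; T_6,4=4×10+25=65; T_6,5=5×1+10=15; T_6,6=6×0+1=1
Read S(6,3) = 90, S(6,4) = 65, S(6,5) = 15, S(6,6) = 1.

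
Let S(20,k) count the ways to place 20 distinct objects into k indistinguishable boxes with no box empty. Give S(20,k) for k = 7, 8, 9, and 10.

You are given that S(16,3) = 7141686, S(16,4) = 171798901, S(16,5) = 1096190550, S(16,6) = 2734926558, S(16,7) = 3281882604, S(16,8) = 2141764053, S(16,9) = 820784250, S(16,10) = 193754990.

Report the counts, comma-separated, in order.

row 17: T[17][4]=4·171798901+7141686=694337290  T[17][5]=5·1096190550+171798901=5652751651  T[17][6]=6·2734926558+1096190550=17505749898  T[17][7]=7·3281882604+2734926558=25708104786  T[17][8]=8·2141764053+3281882604=20415995028  T[17][9]=9·820784250+2141764053=9528822303  T[17][10]=10·193754990+820784250=2758334150
row 18: T[18][5]=5·5652751651+694337290=28958095545  T[18][6]=6·17505749898+5652751651=110687251039  T[18][7]=7·25708104786+17505749898=197462483400  T[18][8]=8·20415995028+25708104786=189036065010  T[18][9]=9·9528822303+20415995028=106175395755  T[18][10]=10·2758334150+9528822303=37112163803
row 19: T[19][6]=6·110687251039+28958095545=693081601779  T[19][7]=7·197462483400+110687251039=1492924634839  T[19][8]=8·189036065010+197462483400=1709751003480  T[19][9]=9·106175395755+189036065010=1144614626805  T[19][10]=10·37112163803+106175395755=477297033785
row 20: T[20][7]=7·1492924634839+693081601779=11143554045652  T[20][8]=8·1709751003480+1492924634839=15170932662679  T[20][9]=9·1144614626805+1709751003480=12011282644725  T[20][10]=10·477297033785+1144614626805=5917584964655
Read S(20,7) = 11143554045652, S(20,8) = 15170932662679, S(20,9) = 12011282644725, S(20,10) = 5917584964655.

11143554045652, 15170932662679, 12011282644725, 5917584964655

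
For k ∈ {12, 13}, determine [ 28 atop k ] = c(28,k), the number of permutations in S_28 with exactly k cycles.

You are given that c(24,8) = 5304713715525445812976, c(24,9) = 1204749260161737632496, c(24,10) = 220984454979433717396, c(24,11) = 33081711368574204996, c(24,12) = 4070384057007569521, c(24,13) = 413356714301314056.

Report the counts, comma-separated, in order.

row 25: T[25][9]=24·1204749260161737632496+5304713715525445812976=34218695959407148992880  T[25][10]=24·220984454979433717396+1204749260161737632496=6508376179668146850000  T[25][11]=24·33081711368574204996+220984454979433717396=1014945527825214637300  T[25][12]=24·4070384057007569521+33081711368574204996=130770928736755873500  T[25][13]=24·413356714301314056+4070384057007569521=13990945200239106865
row 26: T[26][10]=25·6508376179668146850000+34218695959407148992880=196928100451110820242880  T[26][11]=25·1014945527825214637300+6508376179668146850000=31882014375298512782500  T[26][12]=25·130770928736755873500+1014945527825214637300=4284218746244111474800  T[26][13]=25·13990945200239106865+130770928736755873500=480544558742733545125
row 27: T[27][11]=26·31882014375298512782500+196928100451110820242880=1025860474208872152587880  T[27][12]=26·4284218746244111474800+31882014375298512782500=143271701777645411127300  T[27][13]=26·480544558742733545125+4284218746244111474800=16778377273555183648050
row 28: T[28][12]=27·143271701777645411127300+1025860474208872152587880=4894196422205298253024980  T[28][13]=27·16778377273555183648050+143271701777645411127300=596287888163635369624650
Read c(28,12) = 4894196422205298253024980, c(28,13) = 596287888163635369624650.

4894196422205298253024980, 596287888163635369624650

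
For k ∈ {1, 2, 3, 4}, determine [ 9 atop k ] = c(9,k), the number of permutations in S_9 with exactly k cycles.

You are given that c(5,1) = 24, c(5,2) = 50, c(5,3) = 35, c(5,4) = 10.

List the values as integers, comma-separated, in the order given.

40320, 109584, 118124, 67284

[6] T[6,1]:5*24+0=120 · T[6,2]:5*50+24=274 · T[6,3]:5*35+50=225 · T[6,4]:5*10+35=85
[7] T[7,1]:6*120+0=720 · T[7,2]:6*274+120=1764 · T[7,3]:6*225+274=1624 · T[7,4]:6*85+225=735
[8] T[8,1]:7*720+0=5040 · T[8,2]:7*1764+720=13068 · T[8,3]:7*1624+1764=13132 · T[8,4]:7*735+1624=6769
[9] T[9,1]:8*5040+0=40320 · T[9,2]:8*13068+5040=109584 · T[9,3]:8*13132+13068=118124 · T[9,4]:8*6769+13132=67284
Read c(9,1) = 40320, c(9,2) = 109584, c(9,3) = 118124, c(9,4) = 67284.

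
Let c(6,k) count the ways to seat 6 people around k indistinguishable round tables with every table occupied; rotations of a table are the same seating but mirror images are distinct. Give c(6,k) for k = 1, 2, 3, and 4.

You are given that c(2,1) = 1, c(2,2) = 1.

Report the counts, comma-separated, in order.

row 3: T[3][1]=2·1+0=2  T[3][2]=2·1+1=3  T[3][3]=2·0+1=1
row 4: T[4][1]=3·2+0=6  T[4][2]=3·3+2=11  T[4][3]=3·1+3=6  T[4][4]=3·0+1=1
row 5: T[5][1]=4·6+0=24  T[5][2]=4·11+6=50  T[5][3]=4·6+11=35  T[5][4]=4·1+6=10
row 6: T[6][1]=5·24+0=120  T[6][2]=5·50+24=274  T[6][3]=5·35+50=225  T[6][4]=5·10+35=85
Read c(6,1) = 120, c(6,2) = 274, c(6,3) = 225, c(6,4) = 85.

120, 274, 225, 85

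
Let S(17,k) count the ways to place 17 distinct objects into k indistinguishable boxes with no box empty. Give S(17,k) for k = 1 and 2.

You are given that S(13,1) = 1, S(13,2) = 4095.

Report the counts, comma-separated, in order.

i=14: T(14,1)=0+1·1=1 | T(14,2)=1+2·4095=8191
i=15: T(15,1)=0+1·1=1 | T(15,2)=1+2·8191=16383
i=16: T(16,1)=0+1·1=1 | T(16,2)=1+2·16383=32767
i=17: T(17,1)=0+1·1=1 | T(17,2)=1+2·32767=65535
Read S(17,1) = 1, S(17,2) = 65535.

1, 65535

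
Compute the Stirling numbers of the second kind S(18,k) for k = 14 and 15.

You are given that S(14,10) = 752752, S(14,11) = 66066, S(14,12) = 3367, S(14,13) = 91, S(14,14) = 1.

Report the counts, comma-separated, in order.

row 15: T[15][11]=11·66066+752752=1479478  T[15][12]=12·3367+66066=106470  T[15][13]=13·91+3367=4550  T[15][14]=14·1+91=105  T[15][15]=15·0+1=1
row 16: T[16][12]=12·106470+1479478=2757118  T[16][13]=13·4550+106470=165620  T[16][14]=14·105+4550=6020  T[16][15]=15·1+105=120
row 17: T[17][13]=13·165620+2757118=4910178  T[17][14]=14·6020+165620=249900  T[17][15]=15·120+6020=7820
row 18: T[18][14]=14·249900+4910178=8408778  T[18][15]=15·7820+249900=367200
Read S(18,14) = 8408778, S(18,15) = 367200.

8408778, 367200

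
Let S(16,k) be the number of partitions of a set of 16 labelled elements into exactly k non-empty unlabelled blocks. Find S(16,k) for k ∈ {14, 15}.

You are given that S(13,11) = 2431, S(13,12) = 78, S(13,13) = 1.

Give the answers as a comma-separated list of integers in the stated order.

@14  (14,12):78·12+2431→3367, (14,13):1·13+78→91, (14,14):0·14+1→1
@15  (15,13):91·13+3367→4550, (15,14):1·14+91→105, (15,15):0·15+1→1
@16  (16,14):105·14+4550→6020, (16,15):1·15+105→120
Read S(16,14) = 6020, S(16,15) = 120.

6020, 120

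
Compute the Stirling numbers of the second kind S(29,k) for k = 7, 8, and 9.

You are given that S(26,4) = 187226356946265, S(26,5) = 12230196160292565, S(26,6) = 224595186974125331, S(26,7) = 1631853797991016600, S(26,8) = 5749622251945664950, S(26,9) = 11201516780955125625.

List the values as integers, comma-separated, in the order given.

588469772213874823272, 3224318613979279184316, 9452962848327254398506

i=27: T(27,5)=187226356946265+5·12230196160292565=61338207158409090 | T(27,6)=12230196160292565+6·224595186974125331=1359801318005044551 | T(27,7)=224595186974125331+7·1631853797991016600=11647571772911241531 | T(27,8)=1631853797991016600+8·5749622251945664950=47628831813556336200 | T(27,9)=5749622251945664950+9·11201516780955125625=106563273280541795575
i=28: T(28,6)=61338207158409090+6·1359801318005044551=8220146115188676396 | T(28,7)=1359801318005044551+7·11647571772911241531=82892803728383735268 | T(28,8)=11647571772911241531+8·47628831813556336200=392678226281361931131 | T(28,9)=47628831813556336200+9·106563273280541795575=1006698291338432496375
i=29: T(29,7)=8220146115188676396+7·82892803728383735268=588469772213874823272 | T(29,8)=82892803728383735268+8·392678226281361931131=3224318613979279184316 | T(29,9)=392678226281361931131+9·1006698291338432496375=9452962848327254398506
Read S(29,7) = 588469772213874823272, S(29,8) = 3224318613979279184316, S(29,9) = 9452962848327254398506.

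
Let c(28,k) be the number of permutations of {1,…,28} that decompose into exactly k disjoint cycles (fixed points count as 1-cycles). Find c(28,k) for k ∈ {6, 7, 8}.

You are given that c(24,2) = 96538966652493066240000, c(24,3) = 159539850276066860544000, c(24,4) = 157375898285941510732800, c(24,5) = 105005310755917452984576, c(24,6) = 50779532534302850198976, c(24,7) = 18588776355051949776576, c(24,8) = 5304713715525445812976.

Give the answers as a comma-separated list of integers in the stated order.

28969458895980281319670568448, 11616723683566425573507775872, 3673742549077683082376236224

@25  (25,3):159539850276066860544000·24+96538966652493066240000→3925495373278097719296000, (25,4):157375898285941510732800·24+159539850276066860544000→3936561409138663118131200, (25,5):105005310755917452984576·24+157375898285941510732800→2677503356427960382362624, (25,6):50779532534302850198976·24+105005310755917452984576→1323714091579185857760000, (25,7):18588776355051949776576·24+50779532534302850198976→496910165055549644836800, (25,8):5304713715525445812976·24+18588776355051949776576→145901905527662649288000
@26  (26,4):3936561409138663118131200·25+3925495373278097719296000→102339530601744675672576000, (26,5):2677503356427960382362624·25+3936561409138663118131200→70874145319837672677196800, (26,6):1323714091579185857760000·25+2677503356427960382362624→35770355645907606826362624, (26,7):496910165055549644836800·25+1323714091579185857760000→13746468217967926978680000, (26,8):145901905527662649288000·25+496910165055549644836800→4144457803247115877036800
@27  (27,5):70874145319837672677196800·26+102339530601744675672576000→1945067308917524165279692800, (27,6):35770355645907606826362624·26+70874145319837672677196800→1000903392113435450162625024, (27,7):13746468217967926978680000·26+35770355645907606826362624→393178529313073708272042624, (27,8):4144457803247115877036800·26+13746468217967926978680000→121502371102392939781636800
@28  (28,6):1000903392113435450162625024·27+1945067308917524165279692800→28969458895980281319670568448, (28,7):393178529313073708272042624·27+1000903392113435450162625024→11616723683566425573507775872, (28,8):121502371102392939781636800·27+393178529313073708272042624→3673742549077683082376236224
Read c(28,6) = 28969458895980281319670568448, c(28,7) = 11616723683566425573507775872, c(28,8) = 3673742549077683082376236224.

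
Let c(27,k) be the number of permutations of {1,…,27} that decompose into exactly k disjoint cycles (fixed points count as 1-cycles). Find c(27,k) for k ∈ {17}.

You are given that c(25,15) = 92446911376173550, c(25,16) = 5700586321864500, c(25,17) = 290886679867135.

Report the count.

@26  (26,16):5700586321864500·25+92446911376173550→234961569422786050, (26,17):290886679867135·25+5700586321864500→12972753318542875
@27  (27,17):12972753318542875·26+234961569422786050→572253155704900800
Read c(27,17) = 572253155704900800.

572253155704900800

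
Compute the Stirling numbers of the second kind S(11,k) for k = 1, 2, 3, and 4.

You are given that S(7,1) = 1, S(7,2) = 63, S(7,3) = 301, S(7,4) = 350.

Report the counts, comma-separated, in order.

@8  (8,1):1·1+0→1, (8,2):63·2+1→127, (8,3):301·3+63→966, (8,4):350·4+301→1701
@9  (9,1):1·1+0→1, (9,2):127·2+1→255, (9,3):966·3+127→3025, (9,4):1701·4+966→7770
@10  (10,1):1·1+0→1, (10,2):255·2+1→511, (10,3):3025·3+255→9330, (10,4):7770·4+3025→34105
@11  (11,1):1·1+0→1, (11,2):511·2+1→1023, (11,3):9330·3+511→28501, (11,4):34105·4+9330→145750
Read S(11,1) = 1, S(11,2) = 1023, S(11,3) = 28501, S(11,4) = 145750.

1, 1023, 28501, 145750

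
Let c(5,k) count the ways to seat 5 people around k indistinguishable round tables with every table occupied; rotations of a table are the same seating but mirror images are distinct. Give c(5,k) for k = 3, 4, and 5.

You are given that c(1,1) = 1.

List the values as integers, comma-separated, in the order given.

r2: T_2,1=1×1+0=1; T_2,2=1×0+1=1
r3: T_3,1=2×1+0=2; T_3,2=2×1+1=3; T_3,3=2×0+1=1
r4: T_4,2=3×3+2=11; T_4,3=3×1+3=6; T_4,4=3×0+1=1
r5: T_5,3=4×6+11=35; T_5,4=4×1+6=10; T_5,5=4×0+1=1
Read c(5,3) = 35, c(5,4) = 10, c(5,5) = 1.

35, 10, 1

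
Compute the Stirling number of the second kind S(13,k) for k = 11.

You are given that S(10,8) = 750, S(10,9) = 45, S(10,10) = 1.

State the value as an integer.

2431

@11  (11,9):45·9+750→1155, (11,10):1·10+45→55, (11,11):0·11+1→1
@12  (12,10):55·10+1155→1705, (12,11):1·11+55→66
@13  (13,11):66·11+1705→2431
Read S(13,11) = 2431.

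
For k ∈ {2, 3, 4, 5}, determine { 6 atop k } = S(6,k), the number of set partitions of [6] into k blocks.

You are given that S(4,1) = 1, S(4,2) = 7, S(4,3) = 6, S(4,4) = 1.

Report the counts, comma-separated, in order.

i=5: T(5,1)=0+1·1=1 | T(5,2)=1+2·7=15 | T(5,3)=7+3·6=25 | T(5,4)=6+4·1=10 | T(5,5)=1+5·0=1
i=6: T(6,2)=1+2·15=31 | T(6,3)=15+3·25=90 | T(6,4)=25+4·10=65 | T(6,5)=10+5·1=15
Read S(6,2) = 31, S(6,3) = 90, S(6,4) = 65, S(6,5) = 15.

31, 90, 65, 15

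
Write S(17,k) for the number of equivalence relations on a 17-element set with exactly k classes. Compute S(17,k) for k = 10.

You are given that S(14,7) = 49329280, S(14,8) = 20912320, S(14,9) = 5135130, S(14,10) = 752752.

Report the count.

2758334150

i=15: T(15,8)=49329280+8·20912320=216627840 | T(15,9)=20912320+9·5135130=67128490 | T(15,10)=5135130+10·752752=12662650
i=16: T(16,9)=216627840+9·67128490=820784250 | T(16,10)=67128490+10·12662650=193754990
i=17: T(17,10)=820784250+10·193754990=2758334150
Read S(17,10) = 2758334150.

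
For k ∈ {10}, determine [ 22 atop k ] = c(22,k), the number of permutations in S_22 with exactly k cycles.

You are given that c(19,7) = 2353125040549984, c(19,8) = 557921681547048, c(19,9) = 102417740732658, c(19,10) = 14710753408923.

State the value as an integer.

i=20: T(20,8)=2353125040549984+19·557921681547048=12953636989943896 | T(20,9)=557921681547048+19·102417740732658=2503858755467550 | T(20,10)=102417740732658+19·14710753408923=381922055502195
i=21: T(21,9)=12953636989943896+20·2503858755467550=63030812099294896 | T(21,10)=2503858755467550+20·381922055502195=10142299865511450
i=22: T(22,10)=63030812099294896+21·10142299865511450=276019109275035346
Read c(22,10) = 276019109275035346.

276019109275035346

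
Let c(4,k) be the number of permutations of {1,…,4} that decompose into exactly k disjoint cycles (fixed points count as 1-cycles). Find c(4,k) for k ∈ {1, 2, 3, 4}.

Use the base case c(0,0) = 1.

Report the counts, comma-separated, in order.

r1: T_1,1=0×0+1=1
r2: T_2,1=1×1+0=1; T_2,2=1×0+1=1
r3: T_3,1=2×1+0=2; T_3,2=2×1+1=3; T_3,3=2×0+1=1
r4: T_4,1=3×2+0=6; T_4,2=3×3+2=11; T_4,3=3×1+3=6; T_4,4=3×0+1=1
Read c(4,1) = 6, c(4,2) = 11, c(4,3) = 6, c(4,4) = 1.

6, 11, 6, 1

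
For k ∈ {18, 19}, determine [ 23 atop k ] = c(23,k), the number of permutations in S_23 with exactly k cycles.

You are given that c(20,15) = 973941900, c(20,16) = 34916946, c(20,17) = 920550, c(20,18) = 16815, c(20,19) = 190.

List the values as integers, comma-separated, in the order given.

i=21: T(21,16)=973941900+20·34916946=1672280820 | T(21,17)=34916946+20·920550=53327946 | T(21,18)=920550+20·16815=1256850 | T(21,19)=16815+20·190=20615
i=22: T(22,17)=1672280820+21·53327946=2792167686 | T(22,18)=53327946+21·1256850=79721796 | T(22,19)=1256850+21·20615=1689765
i=23: T(23,18)=2792167686+22·79721796=4546047198 | T(23,19)=79721796+22·1689765=116896626
Read c(23,18) = 4546047198, c(23,19) = 116896626.

4546047198, 116896626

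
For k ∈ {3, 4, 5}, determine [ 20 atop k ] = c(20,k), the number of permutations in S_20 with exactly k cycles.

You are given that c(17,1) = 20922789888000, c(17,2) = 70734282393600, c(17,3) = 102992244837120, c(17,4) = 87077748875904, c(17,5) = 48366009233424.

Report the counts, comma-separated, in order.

668609730341153280, 610116075740491776, 371384787345228000

row 18: T[18][1]=17·20922789888000+0=355687428096000  T[18][2]=17·70734282393600+20922789888000=1223405590579200  T[18][3]=17·102992244837120+70734282393600=1821602444624640  T[18][4]=17·87077748875904+102992244837120=1583313975727488  T[18][5]=17·48366009233424+87077748875904=909299905844112
row 19: T[19][2]=18·1223405590579200+355687428096000=22376988058521600  T[19][3]=18·1821602444624640+1223405590579200=34012249593822720  T[19][4]=18·1583313975727488+1821602444624640=30321254007719424  T[19][5]=18·909299905844112+1583313975727488=17950712280921504
row 20: T[20][3]=19·34012249593822720+22376988058521600=668609730341153280  T[20][4]=19·30321254007719424+34012249593822720=610116075740491776  T[20][5]=19·17950712280921504+30321254007719424=371384787345228000
Read c(20,3) = 668609730341153280, c(20,4) = 610116075740491776, c(20,5) = 371384787345228000.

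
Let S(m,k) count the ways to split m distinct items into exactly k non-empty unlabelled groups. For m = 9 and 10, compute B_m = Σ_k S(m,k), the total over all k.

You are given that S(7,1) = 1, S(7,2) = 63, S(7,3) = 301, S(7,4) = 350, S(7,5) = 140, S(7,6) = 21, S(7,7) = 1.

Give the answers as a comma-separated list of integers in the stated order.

21147, 115975

@8  (8,1):1·1+0→1, (8,2):63·2+1→127, (8,3):301·3+63→966, (8,4):350·4+301→1701, (8,5):140·5+350→1050, (8,6):21·6+140→266, (8,7):1·7+21→28, (8,8):0·8+1→1
@9  (9,1):1·1+0→1, (9,2):127·2+1→255, (9,3):966·3+127→3025, (9,4):1701·4+966→7770, (9,5):1050·5+1701→6951, (9,6):266·6+1050→2646, (9,7):28·7+266→462, (9,8):1·8+28→36, (9,9):0·9+1→1
@10  (10,1):1·1+0→1, (10,2):255·2+1→511, (10,3):3025·3+255→9330, (10,4):7770·4+3025→34105, (10,5):6951·5+7770→42525, (10,6):2646·6+6951→22827, (10,7):462·7+2646→5880, (10,8):36·8+462→750, (10,9):1·9+36→45, (10,10):0·10+1→1
B_9 = ΣS(9,k) = 1+255+3025+7770+6951+2646+462+36+1 = 21147
B_10 = ΣS(10,k) = 1+511+9330+34105+42525+22827+5880+750+45+1 = 115975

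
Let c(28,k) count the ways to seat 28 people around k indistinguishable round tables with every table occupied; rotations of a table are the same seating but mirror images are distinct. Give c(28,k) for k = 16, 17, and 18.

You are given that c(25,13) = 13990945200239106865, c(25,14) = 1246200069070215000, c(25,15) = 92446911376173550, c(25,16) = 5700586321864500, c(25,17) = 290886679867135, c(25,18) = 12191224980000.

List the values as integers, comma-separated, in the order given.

r26: T_26,14=25×1246200069070215000+13990945200239106865=45145946926994481865; T_26,15=25×92446911376173550+1246200069070215000=3557372853474553750; T_26,16=25×5700586321864500+92446911376173550=234961569422786050; T_26,17=25×290886679867135+5700586321864500=12972753318542875; T_26,18=25×12191224980000+290886679867135=595667304367135
r27: T_27,15=26×3557372853474553750+45145946926994481865=137637641117332879365; T_27,16=26×234961569422786050+3557372853474553750=9666373658466991050; T_27,17=26×12972753318542875+234961569422786050=572253155704900800; T_27,18=26×595667304367135+12972753318542875=28460103232088385
r28: T_28,16=27×9666373658466991050+137637641117332879365=398629729895941637715; T_28,17=27×572253155704900800+9666373658466991050=25117208862499312650; T_28,18=27×28460103232088385+572253155704900800=1340675942971287195
Read c(28,16) = 398629729895941637715, c(28,17) = 25117208862499312650, c(28,18) = 1340675942971287195.

398629729895941637715, 25117208862499312650, 1340675942971287195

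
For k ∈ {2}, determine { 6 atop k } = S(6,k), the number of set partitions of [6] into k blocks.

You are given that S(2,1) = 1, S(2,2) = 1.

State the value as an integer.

@3  (3,1):1·1+0→1, (3,2):1·2+1→3
@4  (4,1):1·1+0→1, (4,2):3·2+1→7
@5  (5,1):1·1+0→1, (5,2):7·2+1→15
@6  (6,2):15·2+1→31
Read S(6,2) = 31.

31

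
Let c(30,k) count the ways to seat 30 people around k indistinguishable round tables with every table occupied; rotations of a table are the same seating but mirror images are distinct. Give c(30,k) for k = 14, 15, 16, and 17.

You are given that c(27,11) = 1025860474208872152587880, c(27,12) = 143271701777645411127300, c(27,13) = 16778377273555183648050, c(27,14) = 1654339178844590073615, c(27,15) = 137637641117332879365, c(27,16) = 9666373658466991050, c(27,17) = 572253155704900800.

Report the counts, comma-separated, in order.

88776380550648116217781890, 8459574446076318147830625, 691254538651580660999025, 48487623689430693038025

i=28: T(28,12)=1025860474208872152587880+27·143271701777645411127300=4894196422205298253024980 | T(28,13)=143271701777645411127300+27·16778377273555183648050=596287888163635369624650 | T(28,14)=16778377273555183648050+27·1654339178844590073615=61445535102359115635655 | T(28,15)=1654339178844590073615+27·137637641117332879365=5370555489012577816470 | T(28,16)=137637641117332879365+27·9666373658466991050=398629729895941637715 | T(28,17)=9666373658466991050+27·572253155704900800=25117208862499312650
i=29: T(29,13)=4894196422205298253024980+28·596287888163635369624650=21590257290787088602515180 | T(29,14)=596287888163635369624650+28·61445535102359115635655=2316762871029690607422990 | T(29,15)=61445535102359115635655+28·5370555489012577816470=211821088794711294496815 | T(29,16)=5370555489012577816470+28·398629729895941637715=16532187926098943672490 | T(29,17)=398629729895941637715+28·25117208862499312650=1101911578045922391915
i=30: T(30,14)=21590257290787088602515180+29·2316762871029690607422990=88776380550648116217781890 | T(30,15)=2316762871029690607422990+29·211821088794711294496815=8459574446076318147830625 | T(30,16)=211821088794711294496815+29·16532187926098943672490=691254538651580660999025 | T(30,17)=16532187926098943672490+29·1101911578045922391915=48487623689430693038025
Read c(30,14) = 88776380550648116217781890, c(30,15) = 8459574446076318147830625, c(30,16) = 691254538651580660999025, c(30,17) = 48487623689430693038025.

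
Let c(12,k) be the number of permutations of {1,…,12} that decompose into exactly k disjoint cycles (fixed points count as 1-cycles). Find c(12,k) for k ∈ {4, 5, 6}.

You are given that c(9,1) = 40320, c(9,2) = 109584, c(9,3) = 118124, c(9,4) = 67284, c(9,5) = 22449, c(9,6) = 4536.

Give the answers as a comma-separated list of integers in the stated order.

105258076, 45995730, 13339535

[10] T[10,2]:9*109584+40320=1026576 · T[10,3]:9*118124+109584=1172700 · T[10,4]:9*67284+118124=723680 · T[10,5]:9*22449+67284=269325 · T[10,6]:9*4536+22449=63273
[11] T[11,3]:10*1172700+1026576=12753576 · T[11,4]:10*723680+1172700=8409500 · T[11,5]:10*269325+723680=3416930 · T[11,6]:10*63273+269325=902055
[12] T[12,4]:11*8409500+12753576=105258076 · T[12,5]:11*3416930+8409500=45995730 · T[12,6]:11*902055+3416930=13339535
Read c(12,4) = 105258076, c(12,5) = 45995730, c(12,6) = 13339535.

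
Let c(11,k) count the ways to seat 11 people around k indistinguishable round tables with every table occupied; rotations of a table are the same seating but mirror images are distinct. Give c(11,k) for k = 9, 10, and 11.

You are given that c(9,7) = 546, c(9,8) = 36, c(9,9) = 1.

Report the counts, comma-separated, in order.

[10] T[10,8]:9*36+546=870 · T[10,9]:9*1+36=45 · T[10,10]:9*0+1=1
[11] T[11,9]:10*45+870=1320 · T[11,10]:10*1+45=55 · T[11,11]:10*0+1=1
Read c(11,9) = 1320, c(11,10) = 55, c(11,11) = 1.

1320, 55, 1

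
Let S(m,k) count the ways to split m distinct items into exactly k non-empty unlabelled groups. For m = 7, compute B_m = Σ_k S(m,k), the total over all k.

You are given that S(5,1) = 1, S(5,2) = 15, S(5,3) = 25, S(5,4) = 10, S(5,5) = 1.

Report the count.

[6] T[6,1]:1*1+0=1 · T[6,2]:2*15+1=31 · T[6,3]:3*25+15=90 · T[6,4]:4*10+25=65 · T[6,5]:5*1+10=15 · T[6,6]:6*0+1=1
[7] T[7,1]:1*1+0=1 · T[7,2]:2*31+1=63 · T[7,3]:3*90+31=301 · T[7,4]:4*65+90=350 · T[7,5]:5*15+65=140 · T[7,6]:6*1+15=21 · T[7,7]:7*0+1=1
B_7 = ΣS(7,k) = 1+63+301+350+140+21+1 = 877

877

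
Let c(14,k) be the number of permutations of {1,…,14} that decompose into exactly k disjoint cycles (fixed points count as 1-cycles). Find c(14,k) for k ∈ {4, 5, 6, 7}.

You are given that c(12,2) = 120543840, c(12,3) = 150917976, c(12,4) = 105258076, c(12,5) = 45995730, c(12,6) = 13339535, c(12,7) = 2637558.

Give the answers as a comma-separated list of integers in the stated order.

20313753096, 9957703756, 3336118786, 790943153

row 13: T[13][3]=12·150917976+120543840=1931559552  T[13][4]=12·105258076+150917976=1414014888  T[13][5]=12·45995730+105258076=657206836  T[13][6]=12·13339535+45995730=206070150  T[13][7]=12·2637558+13339535=44990231
row 14: T[14][4]=13·1414014888+1931559552=20313753096  T[14][5]=13·657206836+1414014888=9957703756  T[14][6]=13·206070150+657206836=3336118786  T[14][7]=13·44990231+206070150=790943153
Read c(14,4) = 20313753096, c(14,5) = 9957703756, c(14,6) = 3336118786, c(14,7) = 790943153.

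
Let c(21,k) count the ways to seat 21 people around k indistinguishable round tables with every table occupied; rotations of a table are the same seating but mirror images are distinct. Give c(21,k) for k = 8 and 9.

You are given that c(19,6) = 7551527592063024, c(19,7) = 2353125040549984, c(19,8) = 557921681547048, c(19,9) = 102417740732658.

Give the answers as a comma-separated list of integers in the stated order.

311333643161390640, 63030812099294896

@20  (20,7):2353125040549984·19+7551527592063024→52260903362512720, (20,8):557921681547048·19+2353125040549984→12953636989943896, (20,9):102417740732658·19+557921681547048→2503858755467550
@21  (21,8):12953636989943896·20+52260903362512720→311333643161390640, (21,9):2503858755467550·20+12953636989943896→63030812099294896
Read c(21,8) = 311333643161390640, c(21,9) = 63030812099294896.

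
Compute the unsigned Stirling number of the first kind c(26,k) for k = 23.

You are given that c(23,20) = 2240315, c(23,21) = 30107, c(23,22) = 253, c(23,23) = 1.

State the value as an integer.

[24] T[24,21]:23*30107+2240315=2932776 · T[24,22]:23*253+30107=35926 · T[24,23]:23*1+253=276
[25] T[25,22]:24*35926+2932776=3795000 · T[25,23]:24*276+35926=42550
[26] T[26,23]:25*42550+3795000=4858750
Read c(26,23) = 4858750.

4858750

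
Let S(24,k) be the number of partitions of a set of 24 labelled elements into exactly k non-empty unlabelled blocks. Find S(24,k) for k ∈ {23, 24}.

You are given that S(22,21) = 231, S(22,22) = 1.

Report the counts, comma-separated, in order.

276, 1

@23  (23,22):1·22+231→253, (23,23):0·23+1→1
@24  (24,23):1·23+253→276, (24,24):0·24+1→1
Read S(24,23) = 276, S(24,24) = 1.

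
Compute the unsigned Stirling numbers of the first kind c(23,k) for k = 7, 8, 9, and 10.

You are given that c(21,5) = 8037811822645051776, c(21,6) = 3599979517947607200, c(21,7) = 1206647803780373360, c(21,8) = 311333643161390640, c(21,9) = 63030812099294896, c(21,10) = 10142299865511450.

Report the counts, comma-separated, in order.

[22] T[22,6]:21*3599979517947607200+8037811822645051776=83637381699544802976 · T[22,7]:21*1206647803780373360+3599979517947607200=28939583397335447760 · T[22,8]:21*311333643161390640+1206647803780373360=7744654310169576800 · T[22,9]:21*63030812099294896+311333643161390640=1634980697246583456 · T[22,10]:21*10142299865511450+63030812099294896=276019109275035346
[23] T[23,7]:22*28939583397335447760+83637381699544802976=720308216440924653696 · T[23,8]:22*7744654310169576800+28939583397335447760=199321978221066137360 · T[23,9]:22*1634980697246583456+7744654310169576800=43714229649594412832 · T[23,10]:22*276019109275035346+1634980697246583456=7707401101297361068
Read c(23,7) = 720308216440924653696, c(23,8) = 199321978221066137360, c(23,9) = 43714229649594412832, c(23,10) = 7707401101297361068.

720308216440924653696, 199321978221066137360, 43714229649594412832, 7707401101297361068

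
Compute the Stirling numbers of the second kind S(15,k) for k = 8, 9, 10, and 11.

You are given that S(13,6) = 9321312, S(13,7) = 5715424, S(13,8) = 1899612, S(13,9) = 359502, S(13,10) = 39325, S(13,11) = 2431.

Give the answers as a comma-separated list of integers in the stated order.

[14] T[14,7]:7*5715424+9321312=49329280 · T[14,8]:8*1899612+5715424=20912320 · T[14,9]:9*359502+1899612=5135130 · T[14,10]:10*39325+359502=752752 · T[14,11]:11*2431+39325=66066
[15] T[15,8]:8*20912320+49329280=216627840 · T[15,9]:9*5135130+20912320=67128490 · T[15,10]:10*752752+5135130=12662650 · T[15,11]:11*66066+752752=1479478
Read S(15,8) = 216627840, S(15,9) = 67128490, S(15,10) = 12662650, S(15,11) = 1479478.

216627840, 67128490, 12662650, 1479478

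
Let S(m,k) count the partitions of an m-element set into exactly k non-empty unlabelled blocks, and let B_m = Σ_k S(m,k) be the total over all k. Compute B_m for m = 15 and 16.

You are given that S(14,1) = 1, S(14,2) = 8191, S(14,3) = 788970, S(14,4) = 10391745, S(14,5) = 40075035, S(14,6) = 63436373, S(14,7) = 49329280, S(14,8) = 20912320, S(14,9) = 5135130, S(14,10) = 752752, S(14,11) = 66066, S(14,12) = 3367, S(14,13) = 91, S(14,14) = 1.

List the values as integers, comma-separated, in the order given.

1382958545, 10480142147

@15  (15,1):1·1+0→1, (15,2):8191·2+1→16383, (15,3):788970·3+8191→2375101, (15,4):10391745·4+788970→42355950, (15,5):40075035·5+10391745→210766920, (15,6):63436373·6+40075035→420693273, (15,7):49329280·7+63436373→408741333, (15,8):20912320·8+49329280→216627840, (15,9):5135130·9+20912320→67128490, (15,10):752752·10+5135130→12662650, (15,11):66066·11+752752→1479478, (15,12):3367·12+66066→106470, (15,13):91·13+3367→4550, (15,14):1·14+91→105, (15,15):0·15+1→1
@16  (16,1):1·1+0→1, (16,2):16383·2+1→32767, (16,3):2375101·3+16383→7141686, (16,4):42355950·4+2375101→171798901, (16,5):210766920·5+42355950→1096190550, (16,6):420693273·6+210766920→2734926558, (16,7):408741333·7+420693273→3281882604, (16,8):216627840·8+408741333→2141764053, (16,9):67128490·9+216627840→820784250, (16,10):12662650·10+67128490→193754990, (16,11):1479478·11+12662650→28936908, (16,12):106470·12+1479478→2757118, (16,13):4550·13+106470→165620, (16,14):105·14+4550→6020, (16,15):1·15+105→120, (16,16):0·16+1→1
B_15 = ΣS(15,k) = 1+16383+2375101+42355950+210766920+420693273+408741333+216627840+67128490+12662650+1479478+106470+4550+105+1 = 1382958545
B_16 = ΣS(16,k) = 1+32767+7141686+171798901+1096190550+2734926558+3281882604+2141764053+820784250+193754990+28936908+2757118+165620+6020+120+1 = 10480142147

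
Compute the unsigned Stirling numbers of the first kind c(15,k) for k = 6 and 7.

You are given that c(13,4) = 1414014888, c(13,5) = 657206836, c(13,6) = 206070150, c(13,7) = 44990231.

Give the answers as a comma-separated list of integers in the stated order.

row 14: T[14][5]=13·657206836+1414014888=9957703756  T[14][6]=13·206070150+657206836=3336118786  T[14][7]=13·44990231+206070150=790943153
row 15: T[15][6]=14·3336118786+9957703756=56663366760  T[15][7]=14·790943153+3336118786=14409322928
Read c(15,6) = 56663366760, c(15,7) = 14409322928.

56663366760, 14409322928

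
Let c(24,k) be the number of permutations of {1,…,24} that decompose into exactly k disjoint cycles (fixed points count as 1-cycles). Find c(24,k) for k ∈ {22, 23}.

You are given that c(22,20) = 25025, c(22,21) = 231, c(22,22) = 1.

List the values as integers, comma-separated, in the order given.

r23: T_23,21=22×231+25025=30107; T_23,22=22×1+231=253; T_23,23=22×0+1=1
r24: T_24,22=23×253+30107=35926; T_24,23=23×1+253=276
Read c(24,22) = 35926, c(24,23) = 276.

35926, 276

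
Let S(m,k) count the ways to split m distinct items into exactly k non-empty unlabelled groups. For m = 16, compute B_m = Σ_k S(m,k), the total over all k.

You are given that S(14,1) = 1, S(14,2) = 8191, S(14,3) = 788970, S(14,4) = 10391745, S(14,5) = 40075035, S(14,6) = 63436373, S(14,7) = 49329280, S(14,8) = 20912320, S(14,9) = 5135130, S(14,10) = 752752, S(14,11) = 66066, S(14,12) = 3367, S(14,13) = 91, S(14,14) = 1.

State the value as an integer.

[15] T[15,1]:1*1+0=1 · T[15,2]:2*8191+1=16383 · T[15,3]:3*788970+8191=2375101 · T[15,4]:4*10391745+788970=42355950 · T[15,5]:5*40075035+10391745=210766920 · T[15,6]:6*63436373+40075035=420693273 · T[15,7]:7*49329280+63436373=408741333 · T[15,8]:8*20912320+49329280=216627840 · T[15,9]:9*5135130+20912320=67128490 · T[15,10]:10*752752+5135130=12662650 · T[15,11]:11*66066+752752=1479478 · T[15,12]:12*3367+66066=106470 · T[15,13]:13*91+3367=4550 · T[15,14]:14*1+91=105 · T[15,15]:15*0+1=1
[16] T[16,1]:1*1+0=1 · T[16,2]:2*16383+1=32767 · T[16,3]:3*2375101+16383=7141686 · T[16,4]:4*42355950+2375101=171798901 · T[16,5]:5*210766920+42355950=1096190550 · T[16,6]:6*420693273+210766920=2734926558 · T[16,7]:7*408741333+420693273=3281882604 · T[16,8]:8*216627840+408741333=2141764053 · T[16,9]:9*67128490+216627840=820784250 · T[16,10]:10*12662650+67128490=193754990 · T[16,11]:11*1479478+12662650=28936908 · T[16,12]:12*106470+1479478=2757118 · T[16,13]:13*4550+106470=165620 · T[16,14]:14*105+4550=6020 · T[16,15]:15*1+105=120 · T[16,16]:16*0+1=1
B_16 = ΣS(16,k) = 1+32767+7141686+171798901+1096190550+2734926558+3281882604+2141764053+820784250+193754990+28936908+2757118+165620+6020+120+1 = 10480142147

10480142147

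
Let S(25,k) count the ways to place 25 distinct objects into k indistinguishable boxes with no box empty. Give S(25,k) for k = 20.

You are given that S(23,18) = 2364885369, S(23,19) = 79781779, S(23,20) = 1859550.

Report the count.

6220194750

@24  (24,19):79781779·19+2364885369→3880739170, (24,20):1859550·20+79781779→116972779
@25  (25,20):116972779·20+3880739170→6220194750
Read S(25,20) = 6220194750.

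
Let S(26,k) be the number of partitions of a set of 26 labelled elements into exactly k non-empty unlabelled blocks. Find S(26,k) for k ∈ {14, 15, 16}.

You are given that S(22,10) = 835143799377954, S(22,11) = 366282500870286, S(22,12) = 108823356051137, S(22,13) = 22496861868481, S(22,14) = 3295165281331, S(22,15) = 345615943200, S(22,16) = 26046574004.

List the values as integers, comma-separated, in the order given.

477898618396288260, 90449030191104000, 12725877242482560

[23] T[23,11]:11*366282500870286+835143799377954=4864251308951100 · T[23,12]:12*108823356051137+366282500870286=1672162773483930 · T[23,13]:13*22496861868481+108823356051137=401282560341390 · T[23,14]:14*3295165281331+22496861868481=68629175807115 · T[23,15]:15*345615943200+3295165281331=8479404429331 · T[23,16]:16*26046574004+345615943200=762361127264
[24] T[24,12]:12*1672162773483930+4864251308951100=24930204590758260 · T[24,13]:13*401282560341390+1672162773483930=6888836057922000 · T[24,14]:14*68629175807115+401282560341390=1362091021641000 · T[24,15]:15*8479404429331+68629175807115=195820242247080 · T[24,16]:16*762361127264+8479404429331=20677182465555
[25] T[25,13]:13*6888836057922000+24930204590758260=114485073343744260 · T[25,14]:14*1362091021641000+6888836057922000=25958110360896000 · T[25,15]:15*195820242247080+1362091021641000=4299394655347200 · T[25,16]:16*20677182465555+195820242247080=526655161695960
[26] T[26,14]:14*25958110360896000+114485073343744260=477898618396288260 · T[26,15]:15*4299394655347200+25958110360896000=90449030191104000 · T[26,16]:16*526655161695960+4299394655347200=12725877242482560
Read S(26,14) = 477898618396288260, S(26,15) = 90449030191104000, S(26,16) = 12725877242482560.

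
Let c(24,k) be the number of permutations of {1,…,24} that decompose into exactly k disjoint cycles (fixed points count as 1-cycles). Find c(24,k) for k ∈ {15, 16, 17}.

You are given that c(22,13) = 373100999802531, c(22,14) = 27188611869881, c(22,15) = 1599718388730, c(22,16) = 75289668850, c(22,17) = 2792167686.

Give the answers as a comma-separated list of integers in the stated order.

2406046038644556, 137272511800831, 6400590336096

@23  (23,14):27188611869881·22+373100999802531→971250460939913, (23,15):1599718388730·22+27188611869881→62382416421941, (23,16):75289668850·22+1599718388730→3256091103430, (23,17):2792167686·22+75289668850→136717357942
@24  (24,15):62382416421941·23+971250460939913→2406046038644556, (24,16):3256091103430·23+62382416421941→137272511800831, (24,17):136717357942·23+3256091103430→6400590336096
Read c(24,15) = 2406046038644556, c(24,16) = 137272511800831, c(24,17) = 6400590336096.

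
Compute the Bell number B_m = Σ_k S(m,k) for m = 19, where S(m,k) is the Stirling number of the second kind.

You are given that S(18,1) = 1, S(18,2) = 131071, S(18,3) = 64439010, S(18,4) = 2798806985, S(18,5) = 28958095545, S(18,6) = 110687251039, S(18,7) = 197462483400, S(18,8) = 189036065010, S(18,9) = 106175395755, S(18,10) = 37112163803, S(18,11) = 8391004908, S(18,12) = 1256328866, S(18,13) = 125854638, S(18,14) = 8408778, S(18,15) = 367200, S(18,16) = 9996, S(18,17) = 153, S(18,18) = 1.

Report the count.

5832742205057

r19: T_19,1=1×1+0=1; T_19,2=2×131071+1=262143; T_19,3=3×64439010+131071=193448101; T_19,4=4×2798806985+64439010=11259666950; T_19,5=5×28958095545+2798806985=147589284710; T_19,6=6×110687251039+28958095545=693081601779; T_19,7=7×197462483400+110687251039=1492924634839; T_19,8=8×189036065010+197462483400=1709751003480; T_19,9=9×106175395755+189036065010=1144614626805; T_19,10=10×37112163803+106175395755=477297033785; T_19,11=11×8391004908+37112163803=129413217791; T_19,12=12×1256328866+8391004908=23466951300; T_19,13=13×125854638+1256328866=2892439160; T_19,14=14×8408778+125854638=243577530; T_19,15=15×367200+8408778=13916778; T_19,16=16×9996+367200=527136; T_19,17=17×153+9996=12597; T_19,18=18×1+153=171; T_19,19=19×0+1=1
B_19 = ΣS(19,k) = 1+262143+193448101+11259666950+147589284710+693081601779+1492924634839+1709751003480+1144614626805+477297033785+129413217791+23466951300+2892439160+243577530+13916778+527136+12597+171+1 = 5832742205057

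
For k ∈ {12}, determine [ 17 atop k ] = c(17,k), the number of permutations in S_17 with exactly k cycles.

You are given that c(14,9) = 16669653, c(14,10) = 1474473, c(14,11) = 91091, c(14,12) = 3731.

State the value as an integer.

@15  (15,10):1474473·14+16669653→37312275, (15,11):91091·14+1474473→2749747, (15,12):3731·14+91091→143325
@16  (16,11):2749747·15+37312275→78558480, (16,12):143325·15+2749747→4899622
@17  (17,12):4899622·16+78558480→156952432
Read c(17,12) = 156952432.

156952432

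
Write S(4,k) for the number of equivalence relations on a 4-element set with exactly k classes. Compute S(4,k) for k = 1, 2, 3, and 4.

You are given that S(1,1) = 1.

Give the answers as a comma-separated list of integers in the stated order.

1, 7, 6, 1

r2: T_2,1=1×1+0=1; T_2,2=2×0+1=1
r3: T_3,1=1×1+0=1; T_3,2=2×1+1=3; T_3,3=3×0+1=1
r4: T_4,1=1×1+0=1; T_4,2=2×3+1=7; T_4,3=3×1+3=6; T_4,4=4×0+1=1
Read S(4,1) = 1, S(4,2) = 7, S(4,3) = 6, S(4,4) = 1.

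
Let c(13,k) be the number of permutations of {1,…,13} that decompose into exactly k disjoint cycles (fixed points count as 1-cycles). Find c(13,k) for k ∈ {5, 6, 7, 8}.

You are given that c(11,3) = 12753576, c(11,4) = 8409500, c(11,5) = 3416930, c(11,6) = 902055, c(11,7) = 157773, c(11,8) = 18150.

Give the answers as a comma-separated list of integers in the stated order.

[12] T[12,4]:11*8409500+12753576=105258076 · T[12,5]:11*3416930+8409500=45995730 · T[12,6]:11*902055+3416930=13339535 · T[12,7]:11*157773+902055=2637558 · T[12,8]:11*18150+157773=357423
[13] T[13,5]:12*45995730+105258076=657206836 · T[13,6]:12*13339535+45995730=206070150 · T[13,7]:12*2637558+13339535=44990231 · T[13,8]:12*357423+2637558=6926634
Read c(13,5) = 657206836, c(13,6) = 206070150, c(13,7) = 44990231, c(13,8) = 6926634.

657206836, 206070150, 44990231, 6926634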